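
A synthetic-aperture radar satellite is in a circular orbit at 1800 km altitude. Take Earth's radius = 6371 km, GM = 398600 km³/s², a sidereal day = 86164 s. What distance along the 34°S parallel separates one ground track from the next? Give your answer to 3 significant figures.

Semi-major axis a = 6371 + 1800 = 8171 km. Period T = 2π√(a³/μ) = 2π√(8171³/398600) = 7350.6 s = 122.51 min.
Node shift per orbit = (7350.6/86164) × 360° = 30.71°.
Equatorial spacing = 30.71 × 111.2 km/° = 3415 km.
At 34° latitude, spacing = 3415 × cos(34°) = 2831 km.

2830 km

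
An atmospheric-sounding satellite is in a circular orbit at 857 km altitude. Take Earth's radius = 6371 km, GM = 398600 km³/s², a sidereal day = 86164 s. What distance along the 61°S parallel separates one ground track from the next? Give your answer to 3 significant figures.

Semi-major axis a = 6371 + 857 = 7228 km. Period T = 2π√(a³/μ) = 2π√(7228³/398600) = 6115.6 s = 101.93 min.
Node shift per orbit = (6115.6/86164) × 360° = 25.55°.
Equatorial spacing = 25.55 × 111.2 km/° = 2841 km.
At 61° latitude, spacing = 2841 × cos(61°) = 1377 km.

1380 km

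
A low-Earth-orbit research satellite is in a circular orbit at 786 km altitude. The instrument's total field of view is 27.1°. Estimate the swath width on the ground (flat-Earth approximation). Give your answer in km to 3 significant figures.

Half-angle = 27.1°/2 = 13.55°.
Swath width ≈ 2h·tan(θ/2) = 2 × 786 × tan(13.55°) = 378.9 km.

379 km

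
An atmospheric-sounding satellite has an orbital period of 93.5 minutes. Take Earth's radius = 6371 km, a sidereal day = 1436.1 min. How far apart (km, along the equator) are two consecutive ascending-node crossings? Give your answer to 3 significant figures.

T = 93.5 min = 5610.0 s.
During one orbit Earth rotates (5610.0 / 86166) × 360° = 23.44°.
At the equator that is 23.44° × (2π·6371/360) km/° = 23.44 × 111.2 = 2606 km.

2610 km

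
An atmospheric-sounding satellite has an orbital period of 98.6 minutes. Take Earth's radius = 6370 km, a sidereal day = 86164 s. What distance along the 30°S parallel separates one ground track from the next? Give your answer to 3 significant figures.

2380 km

T = 98.6 min = 5916.0 s.
Node shift per orbit = (5916.0/86164) × 360° = 24.72°.
Equatorial spacing = 24.72 × 111.2 km/° = 2748 km.
At 30° latitude, spacing = 2748 × cos(30°) = 2380 km.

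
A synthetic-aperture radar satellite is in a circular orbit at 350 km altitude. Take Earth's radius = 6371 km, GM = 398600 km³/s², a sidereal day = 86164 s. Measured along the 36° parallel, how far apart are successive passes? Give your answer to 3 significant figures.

Semi-major axis a = 6371 + 350 = 6721 km. Period T = 2π√(a³/μ) = 2π√(6721³/398600) = 5483.6 s = 91.39 min.
Node shift per orbit = (5483.6/86164) × 360° = 22.91°.
Equatorial spacing = 22.91 × 111.2 km/° = 2548 km.
At 36° latitude, spacing = 2548 × cos(36°) = 2061 km.

2060 km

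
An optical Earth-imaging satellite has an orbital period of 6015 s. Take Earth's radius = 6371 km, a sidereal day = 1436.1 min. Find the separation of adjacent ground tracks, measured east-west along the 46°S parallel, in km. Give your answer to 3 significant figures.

1940 km

Node shift per orbit = (6015.0/86166) × 360° = 25.13°.
Equatorial spacing = 25.13 × 111.2 km/° = 2794 km.
At 46° latitude, spacing = 2794 × cos(46°) = 1941 km.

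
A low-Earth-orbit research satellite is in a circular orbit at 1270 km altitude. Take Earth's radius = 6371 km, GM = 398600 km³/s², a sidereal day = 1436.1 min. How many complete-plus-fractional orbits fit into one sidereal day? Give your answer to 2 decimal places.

Semi-major axis a = 6371 + 1270 = 7641 km. Period T = 2π√(a³/μ) = 2π√(7641³/398600) = 6647.2 s = 110.79 min.
Orbits per sidereal day = 86166 / 6647.2 = 12.963.

12.96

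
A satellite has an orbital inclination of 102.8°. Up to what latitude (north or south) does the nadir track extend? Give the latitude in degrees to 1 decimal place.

77.2°

Retrograde orbit: the ground track reaches ±(180° − i) = ±(180 − 102.8) = ±77.2°.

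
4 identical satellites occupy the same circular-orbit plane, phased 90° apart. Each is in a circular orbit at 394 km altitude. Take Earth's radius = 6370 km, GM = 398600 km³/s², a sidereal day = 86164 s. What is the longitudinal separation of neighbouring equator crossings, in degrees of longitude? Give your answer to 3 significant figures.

5.78°

Semi-major axis a = 6370 + 394 = 6764 km. Period T = 2π√(a³/μ) = 2π√(6764³/398600) = 5536.3 s = 92.27 min.
Single-satellite node shift = (5536.3/86164) × 360° = 23.13°.
With 4 satellites evenly phased, successive equator crossings are 23.13/4 = 5.783° apart.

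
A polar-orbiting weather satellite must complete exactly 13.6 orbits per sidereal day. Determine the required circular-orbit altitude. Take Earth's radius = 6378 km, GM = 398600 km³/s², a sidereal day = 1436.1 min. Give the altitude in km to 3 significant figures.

Required period T = 86166 / 13.6 = 6335.7 s.
From T = 2π√(a³/μ): a = (μ T²/4π²)^(1/3) = (398600 × 6335.7² / 4π²)^(1/3) = 7400 km.
Altitude h = a − R = 7400 − 6378 = 1022 km.

1020 km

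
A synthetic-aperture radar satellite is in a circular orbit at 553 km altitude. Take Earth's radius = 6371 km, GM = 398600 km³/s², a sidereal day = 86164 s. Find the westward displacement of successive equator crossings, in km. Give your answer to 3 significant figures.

2660 km

Semi-major axis a = 6371 + 553 = 6924 km. Period T = 2π√(a³/μ) = 2π√(6924³/398600) = 5733.9 s = 95.56 min.
During one orbit Earth rotates (5733.9 / 86164) × 360° = 23.96°.
At the equator that is 23.96° × (2π·6371/360) km/° = 23.96 × 111.2 = 2664 km.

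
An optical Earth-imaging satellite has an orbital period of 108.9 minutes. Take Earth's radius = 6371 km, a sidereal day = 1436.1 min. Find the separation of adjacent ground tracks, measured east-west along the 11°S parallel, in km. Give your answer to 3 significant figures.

2980 km

T = 108.9 min = 6534.0 s.
Node shift per orbit = (6534.0/86166) × 360° = 27.30°.
Equatorial spacing = 27.30 × 111.2 km/° = 3036 km.
At 11° latitude, spacing = 3036 × cos(11°) = 2980 km.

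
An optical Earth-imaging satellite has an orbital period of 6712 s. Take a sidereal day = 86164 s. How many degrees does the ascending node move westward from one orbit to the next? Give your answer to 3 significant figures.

During one orbit Earth rotates (6712.0 / 86164) × 360° = 28.04°.

28.0°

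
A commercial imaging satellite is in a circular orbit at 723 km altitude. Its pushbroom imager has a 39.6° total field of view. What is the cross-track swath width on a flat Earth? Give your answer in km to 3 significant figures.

Half-angle = 39.6°/2 = 19.8°.
Swath width ≈ 2h·tan(θ/2) = 2 × 723 × tan(19.8°) = 520.6 km.

521 km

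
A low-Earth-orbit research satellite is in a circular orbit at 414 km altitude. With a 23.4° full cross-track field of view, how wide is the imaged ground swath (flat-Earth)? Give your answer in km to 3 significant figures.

Half-angle = 23.4°/2 = 11.7°.
Swath width ≈ 2h·tan(θ/2) = 2 × 414 × tan(11.7°) = 171.5 km.

171 km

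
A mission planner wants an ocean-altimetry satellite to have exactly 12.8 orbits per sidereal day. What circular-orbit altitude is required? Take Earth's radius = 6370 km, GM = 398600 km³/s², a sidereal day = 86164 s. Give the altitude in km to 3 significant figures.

Required period T = 86164 / 12.8 = 6731.6 s.
From T = 2π√(a³/μ): a = (μ T²/4π²)^(1/3) = (398600 × 6731.6² / 4π²)^(1/3) = 7706 km.
Altitude h = a − R = 7706 − 6370 = 1336 km.

1340 km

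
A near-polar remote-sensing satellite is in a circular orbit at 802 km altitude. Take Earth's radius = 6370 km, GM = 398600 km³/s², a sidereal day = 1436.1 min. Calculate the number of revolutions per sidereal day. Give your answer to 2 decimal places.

14.25

Semi-major axis a = 6370 + 802 = 7172 km. Period T = 2π√(a³/μ) = 2π√(7172³/398600) = 6044.7 s = 100.74 min.
Orbits per sidereal day = 86166 / 6044.7 = 14.255.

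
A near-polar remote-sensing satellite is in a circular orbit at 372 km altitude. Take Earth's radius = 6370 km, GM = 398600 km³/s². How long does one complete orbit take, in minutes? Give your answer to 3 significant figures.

91.8 min

Semi-major axis a = 6370 + 372 = 6742 km. Period T = 2π√(a³/μ) = 2π√(6742³/398600) = 5509.3 s = 91.82 min.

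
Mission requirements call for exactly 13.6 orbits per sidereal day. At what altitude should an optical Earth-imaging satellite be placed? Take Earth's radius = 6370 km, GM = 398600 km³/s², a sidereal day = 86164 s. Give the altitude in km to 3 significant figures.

1030 km

Required period T = 86164 / 13.6 = 6335.6 s.
From T = 2π√(a³/μ): a = (μ T²/4π²)^(1/3) = (398600 × 6335.6² / 4π²)^(1/3) = 7400 km.
Altitude h = a − R = 7400 − 6370 = 1030 km.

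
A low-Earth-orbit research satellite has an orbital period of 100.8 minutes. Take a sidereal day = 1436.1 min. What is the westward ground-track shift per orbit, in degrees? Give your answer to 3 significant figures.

T = 100.8 min = 6048.0 s.
During one orbit Earth rotates (6048.0 / 86166) × 360° = 25.27°.

25.3°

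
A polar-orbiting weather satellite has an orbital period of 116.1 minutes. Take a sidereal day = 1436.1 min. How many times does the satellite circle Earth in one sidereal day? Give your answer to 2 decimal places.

T = 116.1 min = 6966.0 s.
Orbits per sidereal day = 86166 / 6966.0 = 12.370.

12.37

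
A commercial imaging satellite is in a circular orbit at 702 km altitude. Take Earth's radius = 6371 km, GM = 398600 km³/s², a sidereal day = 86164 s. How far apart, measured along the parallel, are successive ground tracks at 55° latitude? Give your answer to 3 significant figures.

1580 km

Semi-major axis a = 6371 + 702 = 7073 km. Period T = 2π√(a³/μ) = 2π√(7073³/398600) = 5919.9 s = 98.67 min.
Node shift per orbit = (5919.9/86164) × 360° = 24.73°.
Equatorial spacing = 24.73 × 111.2 km/° = 2750 km.
At 55° latitude, spacing = 2750 × cos(55°) = 1578 km.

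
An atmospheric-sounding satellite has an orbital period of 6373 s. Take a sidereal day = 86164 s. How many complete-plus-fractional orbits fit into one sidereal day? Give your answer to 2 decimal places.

13.52

Orbits per sidereal day = 86164 / 6373.0 = 13.520.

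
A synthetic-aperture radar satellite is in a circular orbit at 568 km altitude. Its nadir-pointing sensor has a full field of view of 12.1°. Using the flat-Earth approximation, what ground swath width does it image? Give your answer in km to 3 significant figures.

Half-angle = 12.1°/2 = 6.05°.
Swath width ≈ 2h·tan(θ/2) = 2 × 568 × tan(6.05°) = 120.4 km.

120 km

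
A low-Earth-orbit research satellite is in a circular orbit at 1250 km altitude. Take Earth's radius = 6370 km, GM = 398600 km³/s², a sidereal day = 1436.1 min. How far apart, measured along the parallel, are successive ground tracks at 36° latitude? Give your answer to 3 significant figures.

2490 km

Semi-major axis a = 6370 + 1250 = 7620 km. Period T = 2π√(a³/μ) = 2π√(7620³/398600) = 6619.8 s = 110.33 min.
Node shift per orbit = (6619.8/86166) × 360° = 27.66°.
Equatorial spacing = 27.66 × 111.2 km/° = 3075 km.
At 36° latitude, spacing = 3075 × cos(36°) = 2488 km.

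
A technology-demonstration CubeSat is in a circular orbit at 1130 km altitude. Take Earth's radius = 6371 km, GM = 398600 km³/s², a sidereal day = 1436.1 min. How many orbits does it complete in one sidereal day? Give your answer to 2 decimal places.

13.33

Semi-major axis a = 6371 + 1130 = 7501 km. Period T = 2π√(a³/μ) = 2π√(7501³/398600) = 6465.3 s = 107.76 min.
Orbits per sidereal day = 86166 / 6465.3 = 13.327.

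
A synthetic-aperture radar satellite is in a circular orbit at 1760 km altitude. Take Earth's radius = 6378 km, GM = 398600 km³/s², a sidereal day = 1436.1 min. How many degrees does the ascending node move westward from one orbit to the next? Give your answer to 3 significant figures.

Semi-major axis a = 6378 + 1760 = 8138 km. Period T = 2π√(a³/μ) = 2π√(8138³/398600) = 7306.1 s = 121.77 min.
During one orbit Earth rotates (7306.1 / 86166) × 360° = 30.52°.

30.5°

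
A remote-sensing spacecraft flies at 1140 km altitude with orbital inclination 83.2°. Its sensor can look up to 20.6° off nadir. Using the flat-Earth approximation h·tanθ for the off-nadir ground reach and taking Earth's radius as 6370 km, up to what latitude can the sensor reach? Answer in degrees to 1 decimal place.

For a prograde orbit the ground track reaches latitude ±i = ±83.2°.
Sensor half-swath on the ground ≈ 1140·tan(20.6°) = 428 km = 3.85° of latitude.
Maximum observable latitude ≈ 83.2 + 3.85 = 87.1°.

87.1°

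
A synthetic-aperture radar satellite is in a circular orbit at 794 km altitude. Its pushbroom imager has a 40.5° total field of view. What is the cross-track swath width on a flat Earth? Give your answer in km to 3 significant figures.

Half-angle = 40.5°/2 = 20.25°.
Swath width ≈ 2h·tan(θ/2) = 2 × 794 × tan(20.25°) = 585.8 km.

586 km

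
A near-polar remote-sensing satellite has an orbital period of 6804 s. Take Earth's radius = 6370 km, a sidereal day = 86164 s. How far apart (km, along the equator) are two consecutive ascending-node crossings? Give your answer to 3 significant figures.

During one orbit Earth rotates (6804.0 / 86164) × 360° = 28.43°.
At the equator that is 28.43° × (2π·6370/360) km/° = 28.43 × 111.2 = 3161 km.

3160 km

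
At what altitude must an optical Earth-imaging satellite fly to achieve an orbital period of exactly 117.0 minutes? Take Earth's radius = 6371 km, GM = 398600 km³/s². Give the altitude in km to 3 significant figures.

T = 117.0 min = 7020.0 s.
From T = 2π√(a³/μ): a = (μ T²/4π²)^(1/3) = (398600 × 7020.0² / 4π²)^(1/3) = 7924 km.
Altitude h = a − R = 7924 − 6371 = 1553 km.

1550 km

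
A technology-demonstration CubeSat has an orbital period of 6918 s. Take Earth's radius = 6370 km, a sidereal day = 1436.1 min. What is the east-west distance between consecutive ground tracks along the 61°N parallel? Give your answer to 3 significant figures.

Node shift per orbit = (6918.0/86166) × 360° = 28.90°.
Equatorial spacing = 28.90 × 111.2 km/° = 3213 km.
At 61° latitude, spacing = 3213 × cos(61°) = 1558 km.

1560 km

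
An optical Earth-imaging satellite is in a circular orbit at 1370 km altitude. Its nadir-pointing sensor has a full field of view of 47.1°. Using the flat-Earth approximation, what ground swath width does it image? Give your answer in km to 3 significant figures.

Half-angle = 47.1°/2 = 23.55°.
Swath width ≈ 2h·tan(θ/2) = 2 × 1370 × tan(23.55°) = 1194.2 km.

1190 km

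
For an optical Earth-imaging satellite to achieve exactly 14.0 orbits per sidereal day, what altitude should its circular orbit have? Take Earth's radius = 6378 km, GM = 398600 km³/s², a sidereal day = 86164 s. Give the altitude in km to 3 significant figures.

881 km

Required period T = 86164 / 14.0 = 6154.6 s.
From T = 2π√(a³/μ): a = (μ T²/4π²)^(1/3) = (398600 × 6154.6² / 4π²)^(1/3) = 7259 km.
Altitude h = a − R = 7259 − 6378 = 881 km.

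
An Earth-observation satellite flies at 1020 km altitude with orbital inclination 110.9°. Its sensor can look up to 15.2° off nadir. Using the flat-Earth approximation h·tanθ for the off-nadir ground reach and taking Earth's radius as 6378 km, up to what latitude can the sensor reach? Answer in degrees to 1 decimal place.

Retrograde orbit: the ground track reaches ±(180° − i) = ±(180 − 110.9) = ±69.1°.
Sensor half-swath on the ground ≈ 1020·tan(15.2°) = 277 km = 2.49° of latitude.
Maximum observable latitude ≈ 69.1 + 2.49 = 71.6°.

71.6°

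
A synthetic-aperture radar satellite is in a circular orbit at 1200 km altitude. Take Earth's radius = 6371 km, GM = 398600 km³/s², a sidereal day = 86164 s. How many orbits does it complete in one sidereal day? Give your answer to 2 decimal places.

Semi-major axis a = 6371 + 1200 = 7571 km. Period T = 2π√(a³/μ) = 2π√(7571³/398600) = 6556.0 s = 109.27 min.
Orbits per sidereal day = 86164 / 6556.0 = 13.143.

13.14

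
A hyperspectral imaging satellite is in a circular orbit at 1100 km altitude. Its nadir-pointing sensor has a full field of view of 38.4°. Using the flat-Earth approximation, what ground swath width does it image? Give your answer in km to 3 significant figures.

Half-angle = 38.4°/2 = 19.2°.
Swath width ≈ 2h·tan(θ/2) = 2 × 1100 × tan(19.2°) = 766.1 km.

766 km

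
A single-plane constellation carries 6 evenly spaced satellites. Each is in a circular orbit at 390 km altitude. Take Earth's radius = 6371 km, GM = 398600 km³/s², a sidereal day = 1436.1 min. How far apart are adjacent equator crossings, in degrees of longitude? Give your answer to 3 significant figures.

Semi-major axis a = 6371 + 390 = 6761 km. Period T = 2π√(a³/μ) = 2π√(6761³/398600) = 5532.6 s = 92.21 min.
Single-satellite node shift = (5532.6/86166) × 360° = 23.12°.
With 6 satellites evenly phased, successive equator crossings are 23.12/6 = 3.853° apart.

3.85°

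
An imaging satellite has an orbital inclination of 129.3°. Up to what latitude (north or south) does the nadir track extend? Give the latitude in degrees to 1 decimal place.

Retrograde orbit: the ground track reaches ±(180° − i) = ±(180 − 129.3) = ±50.7°.

50.7°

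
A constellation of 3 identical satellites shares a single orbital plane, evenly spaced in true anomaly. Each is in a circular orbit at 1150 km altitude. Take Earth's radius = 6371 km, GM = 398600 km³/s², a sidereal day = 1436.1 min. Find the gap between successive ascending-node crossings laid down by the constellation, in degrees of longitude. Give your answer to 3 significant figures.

Semi-major axis a = 6371 + 1150 = 7521 km. Period T = 2π√(a³/μ) = 2π√(7521³/398600) = 6491.2 s = 108.19 min.
Single-satellite node shift = (6491.2/86166) × 360° = 27.12°.
With 3 satellites evenly phased, successive equator crossings are 27.12/3 = 9.040° apart.

9.04°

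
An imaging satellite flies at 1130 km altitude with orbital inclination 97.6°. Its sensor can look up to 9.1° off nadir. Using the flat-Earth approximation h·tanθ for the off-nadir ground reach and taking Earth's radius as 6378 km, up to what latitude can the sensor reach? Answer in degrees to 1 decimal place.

Retrograde orbit: the ground track reaches ±(180° − i) = ±(180 − 97.6) = ±82.4°.
Sensor half-swath on the ground ≈ 1130·tan(9.1°) = 181 km = 1.63° of latitude.
Maximum observable latitude ≈ 82.4 + 1.63 = 84.0°.

84.0°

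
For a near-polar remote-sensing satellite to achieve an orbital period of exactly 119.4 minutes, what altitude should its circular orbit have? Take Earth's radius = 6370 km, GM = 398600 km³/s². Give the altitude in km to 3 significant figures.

1660 km

T = 119.4 min = 7164.0 s.
From T = 2π√(a³/μ): a = (μ T²/4π²)^(1/3) = (398600 × 7164.0² / 4π²)^(1/3) = 8032 km.
Altitude h = a − R = 8032 − 6370 = 1662 km.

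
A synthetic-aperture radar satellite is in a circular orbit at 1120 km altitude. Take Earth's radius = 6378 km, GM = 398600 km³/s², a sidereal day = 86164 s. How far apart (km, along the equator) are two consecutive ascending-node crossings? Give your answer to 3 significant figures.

Semi-major axis a = 6378 + 1120 = 7498 km. Period T = 2π√(a³/μ) = 2π√(7498³/398600) = 6461.4 s = 107.69 min.
During one orbit Earth rotates (6461.4 / 86164) × 360° = 27.00°.
At the equator that is 27.00° × (2π·6378/360) km/° = 27.00 × 111.3 = 3005 km.

3010 km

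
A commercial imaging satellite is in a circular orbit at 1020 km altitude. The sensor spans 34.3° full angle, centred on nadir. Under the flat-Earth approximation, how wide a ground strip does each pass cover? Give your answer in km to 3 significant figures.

Half-angle = 34.3°/2 = 17.15°.
Swath width ≈ 2h·tan(θ/2) = 2 × 1020 × tan(17.15°) = 629.5 km.

630 km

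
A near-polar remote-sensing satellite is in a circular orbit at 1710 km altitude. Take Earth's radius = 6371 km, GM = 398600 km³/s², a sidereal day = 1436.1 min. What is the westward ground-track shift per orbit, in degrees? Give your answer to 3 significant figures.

30.2°

Semi-major axis a = 6371 + 1710 = 8081 km. Period T = 2π√(a³/μ) = 2π√(8081³/398600) = 7229.5 s = 120.49 min.
During one orbit Earth rotates (7229.5 / 86166) × 360° = 30.20°.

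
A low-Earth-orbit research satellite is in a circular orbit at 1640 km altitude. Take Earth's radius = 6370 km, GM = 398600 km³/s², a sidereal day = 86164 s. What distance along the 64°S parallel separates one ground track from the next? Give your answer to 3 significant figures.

1450 km

Semi-major axis a = 6370 + 1640 = 8010 km. Period T = 2π√(a³/μ) = 2π√(8010³/398600) = 7134.4 s = 118.91 min.
Node shift per orbit = (7134.4/86164) × 360° = 29.81°.
Equatorial spacing = 29.81 × 111.2 km/° = 3314 km.
At 64° latitude, spacing = 3314 × cos(64°) = 1453 km.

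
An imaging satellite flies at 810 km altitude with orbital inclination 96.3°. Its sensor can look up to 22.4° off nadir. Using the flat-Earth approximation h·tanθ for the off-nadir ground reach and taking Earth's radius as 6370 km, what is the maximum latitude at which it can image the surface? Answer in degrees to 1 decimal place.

Retrograde orbit: the ground track reaches ±(180° − i) = ±(180 − 96.3) = ±83.7°.
Sensor half-swath on the ground ≈ 810·tan(22.4°) = 334 km = 3.00° of latitude.
Maximum observable latitude ≈ 83.7 + 3.00 = 86.7°.

86.7°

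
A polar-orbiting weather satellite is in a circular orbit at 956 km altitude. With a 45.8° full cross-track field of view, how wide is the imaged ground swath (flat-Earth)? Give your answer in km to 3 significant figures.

Half-angle = 45.8°/2 = 22.9°.
Swath width ≈ 2h·tan(θ/2) = 2 × 956 × tan(22.9°) = 807.7 km.

808 km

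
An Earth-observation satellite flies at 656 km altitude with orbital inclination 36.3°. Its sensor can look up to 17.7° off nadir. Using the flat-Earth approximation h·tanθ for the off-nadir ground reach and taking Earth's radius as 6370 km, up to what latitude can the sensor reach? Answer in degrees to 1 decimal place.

38.2°

For a prograde orbit the ground track reaches latitude ±i = ±36.3°.
Sensor half-swath on the ground ≈ 656·tan(17.7°) = 209 km = 1.88° of latitude.
Maximum observable latitude ≈ 36.3 + 1.88 = 38.2°.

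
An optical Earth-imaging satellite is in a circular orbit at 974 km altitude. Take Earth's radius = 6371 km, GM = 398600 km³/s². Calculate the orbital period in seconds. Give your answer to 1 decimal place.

6264.7 seconds

Semi-major axis a = 6371 + 974 = 7345 km. Period T = 2π√(a³/μ) = 2π√(7345³/398600) = 6264.7 s = 104.41 min.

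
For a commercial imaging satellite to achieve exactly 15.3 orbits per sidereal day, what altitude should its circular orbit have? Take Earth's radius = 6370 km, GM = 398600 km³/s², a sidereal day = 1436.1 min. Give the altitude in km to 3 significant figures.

472 km

Required period T = 86166 / 15.3 = 5631.8 s.
From T = 2π√(a³/μ): a = (μ T²/4π²)^(1/3) = (398600 × 5631.8² / 4π²)^(1/3) = 6842 km.
Altitude h = a − R = 6842 − 6370 = 472 km.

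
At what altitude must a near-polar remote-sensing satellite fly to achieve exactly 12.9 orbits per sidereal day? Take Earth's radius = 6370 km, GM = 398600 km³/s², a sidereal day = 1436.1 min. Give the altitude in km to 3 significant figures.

1300 km

Required period T = 86166 / 12.9 = 6679.5 s.
From T = 2π√(a³/μ): a = (μ T²/4π²)^(1/3) = (398600 × 6679.5² / 4π²)^(1/3) = 7666 km.
Altitude h = a − R = 7666 − 6370 = 1296 km.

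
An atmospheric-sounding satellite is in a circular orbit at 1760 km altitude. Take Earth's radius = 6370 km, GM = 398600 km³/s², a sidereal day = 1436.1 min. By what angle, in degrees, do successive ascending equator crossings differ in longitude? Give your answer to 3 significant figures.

Semi-major axis a = 6370 + 1760 = 8130 km. Period T = 2π√(a³/μ) = 2π√(8130³/398600) = 7295.4 s = 121.59 min.
During one orbit Earth rotates (7295.4 / 86166) × 360° = 30.48°.

30.5°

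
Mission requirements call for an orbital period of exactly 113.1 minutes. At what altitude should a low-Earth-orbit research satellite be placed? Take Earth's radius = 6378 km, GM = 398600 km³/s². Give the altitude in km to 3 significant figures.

T = 113.1 min = 6786.0 s.
From T = 2π√(a³/μ): a = (μ T²/4π²)^(1/3) = (398600 × 6786.0² / 4π²)^(1/3) = 7747 km.
Altitude h = a − R = 7747 − 6378 = 1369 km.

1370 km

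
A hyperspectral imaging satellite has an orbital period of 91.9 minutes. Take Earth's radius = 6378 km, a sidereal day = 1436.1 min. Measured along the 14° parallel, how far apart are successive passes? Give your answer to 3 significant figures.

2490 km

T = 91.9 min = 5514.0 s.
Node shift per orbit = (5514.0/86166) × 360° = 23.04°.
Equatorial spacing = 23.04 × 111.3 km/° = 2564 km.
At 14° latitude, spacing = 2564 × cos(14°) = 2488 km.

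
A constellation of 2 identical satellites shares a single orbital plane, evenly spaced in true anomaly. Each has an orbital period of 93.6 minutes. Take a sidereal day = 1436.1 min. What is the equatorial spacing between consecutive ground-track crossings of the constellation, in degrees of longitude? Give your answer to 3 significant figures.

T = 93.6 min = 5616.0 s.
Single-satellite node shift = (5616.0/86166) × 360° = 23.46°.
With 2 satellites evenly phased, successive equator crossings are 23.46/2 = 11.732° apart.

11.7°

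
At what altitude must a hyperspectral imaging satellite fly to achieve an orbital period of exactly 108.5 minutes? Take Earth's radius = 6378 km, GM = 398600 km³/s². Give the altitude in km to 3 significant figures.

T = 108.5 min = 6510.0 s.
From T = 2π√(a³/μ): a = (μ T²/4π²)^(1/3) = (398600 × 6510.0² / 4π²)^(1/3) = 7536 km.
Altitude h = a − R = 7536 − 6378 = 1158 km.

1160 km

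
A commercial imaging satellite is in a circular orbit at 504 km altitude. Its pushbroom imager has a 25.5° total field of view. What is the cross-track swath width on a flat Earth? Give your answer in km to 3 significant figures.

228 km

Half-angle = 25.5°/2 = 12.75°.
Swath width ≈ 2h·tan(θ/2) = 2 × 504 × tan(12.75°) = 228.1 km.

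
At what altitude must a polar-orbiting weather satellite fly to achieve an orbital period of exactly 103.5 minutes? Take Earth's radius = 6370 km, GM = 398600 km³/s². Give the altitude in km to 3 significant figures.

T = 103.5 min = 6210.0 s.
From T = 2π√(a³/μ): a = (μ T²/4π²)^(1/3) = (398600 × 6210.0² / 4π²)^(1/3) = 7302 km.
Altitude h = a − R = 7302 − 6370 = 932 km.

932 km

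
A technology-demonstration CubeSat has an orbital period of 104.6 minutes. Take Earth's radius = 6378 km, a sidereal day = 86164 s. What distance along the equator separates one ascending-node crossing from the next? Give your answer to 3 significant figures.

T = 104.6 min = 6276.0 s.
During one orbit Earth rotates (6276.0 / 86164) × 360° = 26.22°.
At the equator that is 26.22° × (2π·6378/360) km/° = 26.22 × 111.3 = 2919 km.

2920 km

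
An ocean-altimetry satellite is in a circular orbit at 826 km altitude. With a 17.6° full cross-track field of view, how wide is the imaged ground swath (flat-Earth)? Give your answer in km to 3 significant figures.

256 km

Half-angle = 17.6°/2 = 8.8°.
Swath width ≈ 2h·tan(θ/2) = 2 × 826 × tan(8.8°) = 255.7 km.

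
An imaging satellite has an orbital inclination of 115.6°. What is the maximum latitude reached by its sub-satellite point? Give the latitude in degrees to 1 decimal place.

Retrograde orbit: the ground track reaches ±(180° − i) = ±(180 − 115.6) = ±64.4°.

64.4°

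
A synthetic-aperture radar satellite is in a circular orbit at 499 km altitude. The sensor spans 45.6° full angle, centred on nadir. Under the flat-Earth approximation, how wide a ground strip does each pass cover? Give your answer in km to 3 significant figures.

420 km

Half-angle = 45.6°/2 = 22.8°.
Swath width ≈ 2h·tan(θ/2) = 2 × 499 × tan(22.8°) = 419.5 km.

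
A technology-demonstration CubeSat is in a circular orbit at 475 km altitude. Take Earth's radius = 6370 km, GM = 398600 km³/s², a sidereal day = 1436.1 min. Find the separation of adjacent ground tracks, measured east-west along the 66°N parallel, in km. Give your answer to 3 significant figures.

1060 km

Semi-major axis a = 6370 + 475 = 6845 km. Period T = 2π√(a³/μ) = 2π√(6845³/398600) = 5636.0 s = 93.93 min.
Node shift per orbit = (5636.0/86166) × 360° = 23.55°.
Equatorial spacing = 23.55 × 111.2 km/° = 2618 km.
At 66° latitude, spacing = 2618 × cos(66°) = 1065 km.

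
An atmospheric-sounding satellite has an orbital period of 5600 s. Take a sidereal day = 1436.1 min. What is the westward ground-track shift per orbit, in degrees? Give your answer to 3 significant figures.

During one orbit Earth rotates (5600.0 / 86166) × 360° = 23.40°.

23.4°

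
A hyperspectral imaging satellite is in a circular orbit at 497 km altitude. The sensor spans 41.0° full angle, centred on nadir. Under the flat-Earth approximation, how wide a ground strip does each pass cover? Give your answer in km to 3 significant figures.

372 km

Half-angle = 41.0°/2 = 20.5°.
Swath width ≈ 2h·tan(θ/2) = 2 × 497 × tan(20.5°) = 371.6 km.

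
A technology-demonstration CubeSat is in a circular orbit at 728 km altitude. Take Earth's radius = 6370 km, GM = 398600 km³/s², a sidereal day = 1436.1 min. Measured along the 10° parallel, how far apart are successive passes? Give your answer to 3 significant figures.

Semi-major axis a = 6370 + 728 = 7098 km. Period T = 2π√(a³/μ) = 2π√(7098³/398600) = 5951.3 s = 99.19 min.
Node shift per orbit = (5951.3/86166) × 360° = 24.86°.
Equatorial spacing = 24.86 × 111.2 km/° = 2764 km.
At 10° latitude, spacing = 2764 × cos(10°) = 2722 km.

2720 km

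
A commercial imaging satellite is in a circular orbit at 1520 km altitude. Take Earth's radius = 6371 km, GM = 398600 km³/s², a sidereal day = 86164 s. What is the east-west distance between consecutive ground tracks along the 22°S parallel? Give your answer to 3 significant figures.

3000 km

Semi-major axis a = 6371 + 1520 = 7891 km. Period T = 2π√(a³/μ) = 2π√(7891³/398600) = 6976.0 s = 116.27 min.
Node shift per orbit = (6976.0/86164) × 360° = 29.15°.
Equatorial spacing = 29.15 × 111.2 km/° = 3241 km.
At 22° latitude, spacing = 3241 × cos(22°) = 3005 km.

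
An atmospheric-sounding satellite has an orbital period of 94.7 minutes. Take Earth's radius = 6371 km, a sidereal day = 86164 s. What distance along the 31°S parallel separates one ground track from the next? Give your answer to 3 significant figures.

2260 km

T = 94.7 min = 5682.0 s.
Node shift per orbit = (5682.0/86164) × 360° = 23.74°.
Equatorial spacing = 23.74 × 111.2 km/° = 2640 km.
At 31° latitude, spacing = 2640 × cos(31°) = 2263 km.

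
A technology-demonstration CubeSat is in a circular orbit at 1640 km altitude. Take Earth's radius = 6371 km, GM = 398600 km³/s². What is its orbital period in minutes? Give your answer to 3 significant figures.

119 min

Semi-major axis a = 6371 + 1640 = 8011 km. Period T = 2π√(a³/μ) = 2π√(8011³/398600) = 7135.8 s = 118.93 min.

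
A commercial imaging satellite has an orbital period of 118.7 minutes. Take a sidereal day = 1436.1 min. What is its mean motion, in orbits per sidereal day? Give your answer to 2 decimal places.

12.10

T = 118.7 min = 7122.0 s.
Orbits per sidereal day = 86166 / 7122.0 = 12.099.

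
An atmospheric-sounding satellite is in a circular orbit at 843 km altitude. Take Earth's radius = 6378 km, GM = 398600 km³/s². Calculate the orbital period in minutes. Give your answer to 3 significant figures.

Semi-major axis a = 6378 + 843 = 7221 km. Period T = 2π√(a³/μ) = 2π√(7221³/398600) = 6106.7 s = 101.78 min.

102 min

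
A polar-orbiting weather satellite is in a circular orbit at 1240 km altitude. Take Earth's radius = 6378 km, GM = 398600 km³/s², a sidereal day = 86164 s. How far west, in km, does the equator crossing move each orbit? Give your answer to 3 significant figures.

3080 km

Semi-major axis a = 6378 + 1240 = 7618 km. Period T = 2π√(a³/μ) = 2π√(7618³/398600) = 6617.2 s = 110.29 min.
During one orbit Earth rotates (6617.2 / 86164) × 360° = 27.65°.
At the equator that is 27.65° × (2π·6378/360) km/° = 27.65 × 111.3 = 3078 km.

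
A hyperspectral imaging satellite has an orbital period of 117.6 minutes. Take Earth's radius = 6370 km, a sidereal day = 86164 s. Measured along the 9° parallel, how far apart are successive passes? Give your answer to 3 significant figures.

T = 117.6 min = 7056.0 s.
Node shift per orbit = (7056.0/86164) × 360° = 29.48°.
Equatorial spacing = 29.48 × 111.2 km/° = 3278 km.
At 9° latitude, spacing = 3278 × cos(9°) = 3237 km.

3240 km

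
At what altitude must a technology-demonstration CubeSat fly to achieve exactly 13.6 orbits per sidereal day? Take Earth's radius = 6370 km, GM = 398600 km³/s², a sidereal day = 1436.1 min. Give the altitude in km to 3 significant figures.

Required period T = 86166 / 13.6 = 6335.7 s.
From T = 2π√(a³/μ): a = (μ T²/4π²)^(1/3) = (398600 × 6335.7² / 4π²)^(1/3) = 7400 km.
Altitude h = a − R = 7400 − 6370 = 1030 km.

1030 km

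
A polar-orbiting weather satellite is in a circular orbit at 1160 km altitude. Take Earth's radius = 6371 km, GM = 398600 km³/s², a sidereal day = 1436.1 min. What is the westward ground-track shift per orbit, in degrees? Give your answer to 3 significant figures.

27.2°

Semi-major axis a = 6371 + 1160 = 7531 km. Period T = 2π√(a³/μ) = 2π√(7531³/398600) = 6504.1 s = 108.40 min.
During one orbit Earth rotates (6504.1 / 86166) × 360° = 27.17°.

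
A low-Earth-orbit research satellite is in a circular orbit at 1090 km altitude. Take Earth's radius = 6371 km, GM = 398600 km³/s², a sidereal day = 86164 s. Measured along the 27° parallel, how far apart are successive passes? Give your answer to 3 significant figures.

2650 km

Semi-major axis a = 6371 + 1090 = 7461 km. Period T = 2π√(a³/μ) = 2π√(7461³/398600) = 6413.7 s = 106.89 min.
Node shift per orbit = (6413.7/86164) × 360° = 26.80°.
Equatorial spacing = 26.80 × 111.2 km/° = 2980 km.
At 27° latitude, spacing = 2980 × cos(27°) = 2655 km.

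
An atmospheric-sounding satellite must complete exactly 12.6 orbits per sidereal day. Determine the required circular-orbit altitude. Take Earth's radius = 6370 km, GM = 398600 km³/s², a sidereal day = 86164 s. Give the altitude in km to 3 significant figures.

Required period T = 86164 / 12.6 = 6838.4 s.
From T = 2π√(a³/μ): a = (μ T²/4π²)^(1/3) = (398600 × 6838.4² / 4π²)^(1/3) = 7787 km.
Altitude h = a − R = 7787 − 6370 = 1417 km.

1420 km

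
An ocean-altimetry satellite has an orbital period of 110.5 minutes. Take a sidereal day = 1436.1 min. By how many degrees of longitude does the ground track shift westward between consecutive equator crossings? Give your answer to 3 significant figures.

27.7°

T = 110.5 min = 6630.0 s.
During one orbit Earth rotates (6630.0 / 86166) × 360° = 27.70°.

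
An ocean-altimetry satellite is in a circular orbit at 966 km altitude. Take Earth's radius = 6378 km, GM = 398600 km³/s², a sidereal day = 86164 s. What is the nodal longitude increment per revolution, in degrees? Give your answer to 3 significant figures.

26.2°

Semi-major axis a = 6378 + 966 = 7344 km. Period T = 2π√(a³/μ) = 2π√(7344³/398600) = 6263.4 s = 104.39 min.
During one orbit Earth rotates (6263.4 / 86164) × 360° = 26.17°.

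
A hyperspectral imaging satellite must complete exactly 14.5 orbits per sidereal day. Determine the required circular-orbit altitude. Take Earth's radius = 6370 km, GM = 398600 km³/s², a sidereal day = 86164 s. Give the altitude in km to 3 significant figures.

721 km

Required period T = 86164 / 14.5 = 5942.3 s.
From T = 2π√(a³/μ): a = (μ T²/4π²)^(1/3) = (398600 × 5942.3² / 4π²)^(1/3) = 7091 km.
Altitude h = a − R = 7091 − 6370 = 721 km.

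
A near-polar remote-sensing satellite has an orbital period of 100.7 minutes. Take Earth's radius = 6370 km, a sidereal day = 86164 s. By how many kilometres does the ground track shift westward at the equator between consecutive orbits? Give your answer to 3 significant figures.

T = 100.7 min = 6042.0 s.
During one orbit Earth rotates (6042.0 / 86164) × 360° = 25.24°.
At the equator that is 25.24° × (2π·6370/360) km/° = 25.24 × 111.2 = 2807 km.

2810 km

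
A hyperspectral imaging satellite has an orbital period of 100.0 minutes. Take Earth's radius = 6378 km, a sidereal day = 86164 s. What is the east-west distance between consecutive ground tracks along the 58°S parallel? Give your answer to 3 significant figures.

T = 100.0 min = 6000.0 s.
Node shift per orbit = (6000.0/86164) × 360° = 25.07°.
Equatorial spacing = 25.07 × 111.3 km/° = 2791 km.
At 58° latitude, spacing = 2791 × cos(58°) = 1479 km.

1480 km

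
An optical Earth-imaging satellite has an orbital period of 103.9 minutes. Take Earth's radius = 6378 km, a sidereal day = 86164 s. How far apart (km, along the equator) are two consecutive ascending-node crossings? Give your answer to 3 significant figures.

T = 103.9 min = 6234.0 s.
During one orbit Earth rotates (6234.0 / 86164) × 360° = 26.05°.
At the equator that is 26.05° × (2π·6378/360) km/° = 26.05 × 111.3 = 2899 km.

2900 km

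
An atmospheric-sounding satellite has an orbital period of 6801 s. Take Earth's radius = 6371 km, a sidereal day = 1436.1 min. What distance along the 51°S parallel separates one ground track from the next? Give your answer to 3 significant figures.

Node shift per orbit = (6801.0/86166) × 360° = 28.41°.
Equatorial spacing = 28.41 × 111.2 km/° = 3160 km.
At 51° latitude, spacing = 3160 × cos(51°) = 1988 km.

1990 km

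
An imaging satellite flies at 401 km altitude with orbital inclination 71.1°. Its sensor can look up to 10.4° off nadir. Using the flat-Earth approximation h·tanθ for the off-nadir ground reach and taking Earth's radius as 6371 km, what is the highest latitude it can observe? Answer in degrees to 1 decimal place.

For a prograde orbit the ground track reaches latitude ±i = ±71.1°.
Sensor half-swath on the ground ≈ 401·tan(10.4°) = 74 km = 0.66° of latitude.
Maximum observable latitude ≈ 71.1 + 0.66 = 71.8°.

71.8°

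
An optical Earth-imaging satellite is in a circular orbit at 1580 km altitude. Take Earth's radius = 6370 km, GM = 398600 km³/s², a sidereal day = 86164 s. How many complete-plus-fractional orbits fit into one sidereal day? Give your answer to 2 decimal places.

Semi-major axis a = 6370 + 1580 = 7950 km. Period T = 2π√(a³/μ) = 2π√(7950³/398600) = 7054.4 s = 117.57 min.
Orbits per sidereal day = 86164 / 7054.4 = 12.214.

12.21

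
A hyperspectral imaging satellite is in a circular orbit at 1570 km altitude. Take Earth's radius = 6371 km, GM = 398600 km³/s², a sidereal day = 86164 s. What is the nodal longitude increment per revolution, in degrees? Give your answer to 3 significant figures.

Semi-major axis a = 6371 + 1570 = 7941 km. Period T = 2π√(a³/μ) = 2π√(7941³/398600) = 7042.5 s = 117.37 min.
During one orbit Earth rotates (7042.5 / 86164) × 360° = 29.42°.

29.4°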